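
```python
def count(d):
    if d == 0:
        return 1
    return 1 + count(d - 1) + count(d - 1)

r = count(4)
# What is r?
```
Call trace (a repeated sub-call is expanded the first time; later identical calls just restate its return value):
count(d=4)
  count(d=3)
    count(d=2)
      count(d=1)
        count(d=0)
        -> return 1
        count(d=0)
        -> return 1
      -> return 3
      count(d=1) -> return 3  (same call as traced above)
    -> return 7
    count(d=2) -> return 7  (same call as traced above)
  -> return 15
  count(d=3) -> return 15  (same call as traced above)
-> return 31

Final answer: 31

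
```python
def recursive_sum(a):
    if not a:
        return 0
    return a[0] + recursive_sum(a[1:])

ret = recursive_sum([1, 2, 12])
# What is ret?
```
Call trace:
recursive_sum(a=[1, 2, 12])
  recursive_sum(a=[2, 12])
    recursive_sum(a=[12])
      recursive_sum(a=[])
      -> return 0
    -> return 12
  -> return 14
-> return 15

Final answer: 15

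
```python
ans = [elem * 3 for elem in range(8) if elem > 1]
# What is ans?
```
Trace:
  elem=0
  elem=1
  elem=2
  elem=3
  elem=4
  elem=5
  elem=6
  elem=7
  ans=[6, 9, 12, 15, 18, 21]

Final answer: [6, 9, 12, 15, 18, 21]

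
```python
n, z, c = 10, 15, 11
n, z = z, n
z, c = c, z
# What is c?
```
Trace:
  n=10, z=15, c=11
  n=15, z=10, c=11
  n=15, z=11, c=10

Final answer: 10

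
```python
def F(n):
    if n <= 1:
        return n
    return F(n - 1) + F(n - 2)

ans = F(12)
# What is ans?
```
Call trace (a repeated sub-call is expanded the first time; later identical calls just restate its return value):
F(n=12)
  F(n=11)
    F(n=10)
      F(n=9)
        F(n=8)
          F(n=7)
            F(n=6)
              F(n=5)
                F(n=4)
                  F(n=3)
                    F(n=2)
                      F(n=1)
                      -> return 1
                      F(n=0)
                      -> return 0
                    -> return 1
                    F(n=1)
                    -> return 1
                  -> return 2
                  F(n=2) -> return 1  (same call as traced above)
                -> return 3
                F(n=3) -> return 2  (same call as traced above)
              -> return 5
              F(n=4) -> return 3  (same call as traced above)
            -> return 8
            F(n=5) -> return 5  (same call as traced above)
          -> return 13
          F(n=6) -> return 8  (same call as traced above)
        -> return 21
        F(n=7) -> return 13  (same call as traced above)
      -> return 34
      F(n=8) -> return 21  (same call as traced above)
    -> return 55
    F(n=9) -> return 34  (same call as traced above)
  -> return 89
  F(n=10) -> return 55  (same call as traced above)
-> return 144

Final answer: 144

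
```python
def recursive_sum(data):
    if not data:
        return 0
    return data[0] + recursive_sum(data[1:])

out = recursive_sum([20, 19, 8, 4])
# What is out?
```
Call trace:
recursive_sum(data=[20, 19, 8, 4])
  recursive_sum(data=[19, 8, 4])
    recursive_sum(data=[8, 4])
      recursive_sum(data=[4])
        recursive_sum(data=[])
        -> return 0
      -> return 4
    -> return 12
  -> return 31
-> return 51

Final answer: 51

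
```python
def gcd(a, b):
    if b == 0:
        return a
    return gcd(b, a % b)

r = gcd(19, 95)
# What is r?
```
Call trace:
gcd(a=19, b=95)
  gcd(a=95, b=19)
    gcd(a=19, b=0)
    -> return 19
  -> return 19
-> return 19

Final answer: 19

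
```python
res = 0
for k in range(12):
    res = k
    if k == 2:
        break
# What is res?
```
Trace:
  res=0
  res=0, k=0
  res=1, k=1
  res=2, k=2

Final answer: 2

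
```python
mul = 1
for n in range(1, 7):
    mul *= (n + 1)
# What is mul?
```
Trace:
  mul=1
  mul=2, n=1
  mul=6, n=2
  mul=24, n=3
  mul=120, n=4
  mul=720, n=5
  mul=5040, n=6

Final answer: 5040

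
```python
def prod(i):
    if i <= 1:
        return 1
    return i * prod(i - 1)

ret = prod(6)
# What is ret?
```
Call trace:
prod(i=6)
  prod(i=5)
    prod(i=4)
      prod(i=3)
        prod(i=2)
          prod(i=1)
          -> return 1
        -> return 2
      -> return 6
    -> return 24
  -> return 120
-> return 720

Final answer: 720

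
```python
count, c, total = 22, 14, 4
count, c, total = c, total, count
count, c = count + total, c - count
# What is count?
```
Trace:
  count=22, c=14, total=4
  count=14, c=4, total=22
  count=36, c=-10, total=22

Final answer: 36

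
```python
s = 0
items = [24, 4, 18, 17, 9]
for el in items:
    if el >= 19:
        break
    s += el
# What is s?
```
Trace:
  s=0
  s=0, el=24

Final answer: 0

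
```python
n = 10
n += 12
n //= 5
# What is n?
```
Trace:
  n=10
  n=22
  n=4

Final answer: 4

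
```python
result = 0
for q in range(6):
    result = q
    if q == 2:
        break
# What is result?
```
Trace:
  result=0
  result=0, q=0
  result=1, q=1
  result=2, q=2

Final answer: 2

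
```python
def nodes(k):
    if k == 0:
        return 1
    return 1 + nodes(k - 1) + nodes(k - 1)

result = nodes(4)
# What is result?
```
Call trace (a repeated sub-call is expanded the first time; later identical calls just restate its return value):
nodes(k=4)
  nodes(k=3)
    nodes(k=2)
      nodes(k=1)
        nodes(k=0)
        -> return 1
        nodes(k=0)
        -> return 1
      -> return 3
      nodes(k=1) -> return 3  (same call as traced above)
    -> return 7
    nodes(k=2) -> return 7  (same call as traced above)
  -> return 15
  nodes(k=3) -> return 15  (same call as traced above)
-> return 31

Final answer: 31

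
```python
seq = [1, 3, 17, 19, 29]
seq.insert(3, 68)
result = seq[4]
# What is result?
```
Trace:
  seq=[1, 3, 17, 19, 29]
  seq=[1, 3, 17, 68, 19, 29]
  seq=[1, 3, 17, 68, 19, 29], result=19

Final answer: 19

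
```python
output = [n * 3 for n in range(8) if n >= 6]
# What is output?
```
Trace:
  n=0
  n=1
  n=2
  n=3
  n=4
  n=5
  n=6
  n=7
  output=[18, 21]

Final answer: [18, 21]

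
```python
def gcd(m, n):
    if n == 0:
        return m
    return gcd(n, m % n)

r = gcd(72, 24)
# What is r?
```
Call trace:
gcd(m=72, n=24)
  gcd(m=24, n=0)
  -> return 24
-> return 24

Final answer: 24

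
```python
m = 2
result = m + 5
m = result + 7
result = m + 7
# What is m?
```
Trace:
  m=2
  m=2, result=7
  m=14, result=7
  m=14, result=21

Final answer: 14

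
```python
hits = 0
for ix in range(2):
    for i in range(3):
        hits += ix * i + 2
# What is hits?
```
Trace:
  hits=0
  hits=2, ix=0, i=0
  hits=4, ix=0, i=1
  hits=6, ix=0, i=2
  hits=8, ix=1, i=0
  hits=11, ix=1, i=1
  hits=15, ix=1, i=2

Final answer: 15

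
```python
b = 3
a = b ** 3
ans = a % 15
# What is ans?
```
Trace:
  b=3
  b=3, a=27
  b=3, a=27, ans=12

Final answer: 12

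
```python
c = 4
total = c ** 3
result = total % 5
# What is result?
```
Trace:
  c=4
  c=4, total=64
  c=4, total=64, result=4

Final answer: 4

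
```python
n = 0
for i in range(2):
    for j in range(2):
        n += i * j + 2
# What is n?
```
Trace:
  n=0
  n=2, i=0, j=0
  n=4, i=0, j=1
  n=6, i=1, j=0
  n=9, i=1, j=1

Final answer: 9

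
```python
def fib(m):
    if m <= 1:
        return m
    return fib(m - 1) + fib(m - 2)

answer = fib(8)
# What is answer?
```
Call trace (a repeated sub-call is expanded the first time; later identical calls just restate its return value):
fib(m=8)
  fib(m=7)
    fib(m=6)
      fib(m=5)
        fib(m=4)
          fib(m=3)
            fib(m=2)
              fib(m=1)
              -> return 1
              fib(m=0)
              -> return 0
            -> return 1
            fib(m=1)
            -> return 1
          -> return 2
          fib(m=2) -> return 1  (same call as traced above)
        -> return 3
        fib(m=3) -> return 2  (same call as traced above)
      -> return 5
      fib(m=4) -> return 3  (same call as traced above)
    -> return 8
    fib(m=5) -> return 5  (same call as traced above)
  -> return 13
  fib(m=6) -> return 8  (same call as traced above)
-> return 21

Final answer: 21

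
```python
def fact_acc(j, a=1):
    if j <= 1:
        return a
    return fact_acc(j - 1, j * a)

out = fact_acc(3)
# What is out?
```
Call trace:
fact_acc(j=3, a=1)
  fact_acc(j=2, a=3)
    fact_acc(j=1, a=6)
    -> return 6
  -> return 6
-> return 6

Final answer: 6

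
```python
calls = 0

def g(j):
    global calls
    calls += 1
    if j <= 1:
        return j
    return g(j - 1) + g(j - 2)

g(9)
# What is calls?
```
Call trace (a repeated sub-call is expanded the first time; later identical calls just restate its return value):
g(j=9)
  g(j=8)
    g(j=7)
      g(j=6)
        g(j=5)
          g(j=4)
            g(j=3)
              g(j=2)
                g(j=1)
                -> return 1
                g(j=0)
                -> return 0
              -> return 1
              g(j=1)
              -> return 1
            -> return 2
            g(j=2) -> return 1  (same call as traced above)
          -> return 3
          g(j=3) -> return 2  (same call as traced above)
        -> return 5
        g(j=4) -> return 3  (same call as traced above)
      -> return 8
      g(j=5) -> return 5  (same call as traced above)
    -> return 13
    g(j=6) -> return 8  (same call as traced above)
  -> return 21
  g(j=7) -> return 13  (same call as traced above)
-> return 34

calls is incremented once per call, so count the calls in each subtree. Let C(j) = number of calls made by g(j).
C(0) = C(1) = 1 (base case, no recursion); C(j) = 1 + C(j - 1) + C(j - 2) otherwise.
C(2) = 1 + C(1) + C(0) = 1 + 1 + 1 = 3
C(3) = 1 + C(2) + C(1) = 1 + 3 + 1 = 5
C(4) = 1 + C(3) + C(2) = 1 + 5 + 3 = 9
C(5) = 1 + C(4) + C(3) = 1 + 9 + 5 = 15
C(6) = 1 + C(5) + C(4) = 1 + 15 + 9 = 25
C(7) = 1 + C(6) + C(5) = 1 + 25 + 15 = 41
C(8) = 1 + C(7) + C(6) = 1 + 41 + 25 = 67
C(9) = 1 + C(8) + C(7) = 1 + 67 + 41 = 109
calls = C(9) = 109

Final answer: 109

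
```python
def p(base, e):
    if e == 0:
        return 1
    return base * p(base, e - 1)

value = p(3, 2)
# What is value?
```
Call trace:
p(base=3, e=2)
  p(base=3, e=1)
    p(base=3, e=0)
    -> return 1
  -> return 3
-> return 9

Final answer: 9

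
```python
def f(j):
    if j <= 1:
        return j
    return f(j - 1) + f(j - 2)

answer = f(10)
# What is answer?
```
Call trace (a repeated sub-call is expanded the first time; later identical calls just restate its return value):
f(j=10)
  f(j=9)
    f(j=8)
      f(j=7)
        f(j=6)
          f(j=5)
            f(j=4)
              f(j=3)
                f(j=2)
                  f(j=1)
                  -> return 1
                  f(j=0)
                  -> return 0
                -> return 1
                f(j=1)
                -> return 1
              -> return 2
              f(j=2) -> return 1  (same call as traced above)
            -> return 3
            f(j=3) -> return 2  (same call as traced above)
          -> return 5
          f(j=4) -> return 3  (same call as traced above)
        -> return 8
        f(j=5) -> return 5  (same call as traced above)
      -> return 13
      f(j=6) -> return 8  (same call as traced above)
    -> return 21
    f(j=7) -> return 13  (same call as traced above)
  -> return 34
  f(j=8) -> return 21  (same call as traced above)
-> return 55

Final answer: 55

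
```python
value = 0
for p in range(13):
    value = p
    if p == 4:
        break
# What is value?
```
Trace:
  value=0
  value=0, p=0
  value=1, p=1
  value=2, p=2
  value=3, p=3
  value=4, p=4

Final answer: 4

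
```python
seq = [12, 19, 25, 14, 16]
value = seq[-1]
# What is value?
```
Trace:
  seq=[12, 19, 25, 14, 16]
  seq=[12, 19, 25, 14, 16], value=16

Final answer: 16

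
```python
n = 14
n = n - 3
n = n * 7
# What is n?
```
Trace:
  n=14
  n=11
  n=77

Final answer: 77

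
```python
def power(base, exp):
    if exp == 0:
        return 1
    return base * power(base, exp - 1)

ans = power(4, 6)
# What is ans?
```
Call trace:
power(base=4, exp=6)
  power(base=4, exp=5)
    power(base=4, exp=4)
      power(base=4, exp=3)
        power(base=4, exp=2)
          power(base=4, exp=1)
            power(base=4, exp=0)
            -> return 1
          -> return 4
        -> return 16
      -> return 64
    -> return 256
  -> return 1024
-> return 4096

Final answer: 4096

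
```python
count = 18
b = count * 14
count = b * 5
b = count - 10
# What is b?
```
Trace:
  count=18
  count=18, b=252
  count=1260, b=252
  count=1260, b=1250

Final answer: 1250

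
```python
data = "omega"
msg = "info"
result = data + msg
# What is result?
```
Trace:
  data='omega'
  data='omega', msg='info'
  data='omega', msg='info', result='omegainfo'

Final answer: 'omegainfo'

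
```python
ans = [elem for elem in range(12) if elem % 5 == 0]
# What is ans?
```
Trace:
  elem=0
  elem=1
  elem=2
  elem=3
  elem=4
  elem=5
  elem=6
  elem=7
  elem=8
  elem=9
  elem=10
  elem=11
  ans=[0, 5, 10]

Final answer: [0, 5, 10]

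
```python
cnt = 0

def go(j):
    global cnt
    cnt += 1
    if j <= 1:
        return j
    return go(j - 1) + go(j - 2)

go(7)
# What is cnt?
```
Call trace (a repeated sub-call is expanded the first time; later identical calls just restate its return value):
go(j=7)
  go(j=6)
    go(j=5)
      go(j=4)
        go(j=3)
          go(j=2)
            go(j=1)
            -> return 1
            go(j=0)
            -> return 0
          -> return 1
          go(j=1)
          -> return 1
        -> return 2
        go(j=2) -> return 1  (same call as traced above)
      -> return 3
      go(j=3) -> return 2  (same call as traced above)
    -> return 5
    go(j=4) -> return 3  (same call as traced above)
  -> return 8
  go(j=5) -> return 5  (same call as traced above)
-> return 13

cnt is incremented once per call, so count the calls in each subtree. Let C(j) = number of calls made by go(j).
C(0) = C(1) = 1 (base case, no recursion); C(j) = 1 + C(j - 1) + C(j - 2) otherwise.
C(2) = 1 + C(1) + C(0) = 1 + 1 + 1 = 3
C(3) = 1 + C(2) + C(1) = 1 + 3 + 1 = 5
C(4) = 1 + C(3) + C(2) = 1 + 5 + 3 = 9
C(5) = 1 + C(4) + C(3) = 1 + 9 + 5 = 15
C(6) = 1 + C(5) + C(4) = 1 + 15 + 9 = 25
C(7) = 1 + C(6) + C(5) = 1 + 25 + 15 = 41
cnt = C(7) = 41

Final answer: 41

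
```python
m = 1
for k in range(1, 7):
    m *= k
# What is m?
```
Trace:
  m=1
  m=1, k=1
  m=2, k=2
  m=6, k=3
  m=24, k=4
  m=120, k=5
  m=720, k=6

Final answer: 720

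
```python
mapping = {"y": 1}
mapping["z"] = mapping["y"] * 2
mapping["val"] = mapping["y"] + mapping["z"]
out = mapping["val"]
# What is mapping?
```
Trace:
  mapping={'y': 1}
  mapping={'y': 1, 'z': 2}
  mapping={'y': 1, 'z': 2, 'val': 3}
  mapping={'y': 1, 'z': 2, 'val': 3}, out=3

Final answer: {'y': 1, 'z': 2, 'val': 3}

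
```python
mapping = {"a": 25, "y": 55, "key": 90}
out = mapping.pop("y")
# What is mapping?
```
Trace:
  mapping={'a': 25, 'y': 55, 'key': 90}
  mapping={'a': 25, 'key': 90}, out=55

Final answer: {'a': 25, 'key': 90}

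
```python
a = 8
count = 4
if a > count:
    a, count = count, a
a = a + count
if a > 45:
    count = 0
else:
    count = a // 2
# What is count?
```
Trace:
  a=8
  a=8, count=4
  a=4, count=8
  a=12, count=8
  a=12, count=6

Final answer: 6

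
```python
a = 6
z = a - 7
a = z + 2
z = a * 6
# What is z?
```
Trace:
  a=6
  a=6, z=-1
  a=1, z=-1
  a=1, z=6

Final answer: 6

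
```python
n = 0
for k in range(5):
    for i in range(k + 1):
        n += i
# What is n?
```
Trace:
  n=0
  n=0, k=0, i=0
  n=0, k=1, i=0
  n=1, k=1, i=1
  n=1, k=2, i=0
  n=2, k=2, i=1
  n=4, k=2, i=2
  n=4, k=3, i=0
  n=5, k=3, i=1
  n=7, k=3, i=2
  n=10, k=3, i=3
  n=10, k=4, i=0
  n=11, k=4, i=1
  n=13, k=4, i=2
  n=16, k=4, i=3
  n=20, k=4, i=4

Final answer: 20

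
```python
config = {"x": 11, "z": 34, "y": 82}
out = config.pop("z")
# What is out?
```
Trace:
  config={'x': 11, 'z': 34, 'y': 82}
  config={'x': 11, 'y': 82}, out=34

Final answer: 34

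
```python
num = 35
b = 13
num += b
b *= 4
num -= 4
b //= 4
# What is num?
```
Trace:
  num=35
  num=35, b=13
  num=48, b=13
  num=48, b=52
  num=44, b=52
  num=44, b=13

Final answer: 44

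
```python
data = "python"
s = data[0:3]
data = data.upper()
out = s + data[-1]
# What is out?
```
Trace:
  data='python'
  data='python', s='pyt'
  data='PYTHON', s='pyt'
  data='PYTHON', s='pyt', out='pytN'

Final answer: 'pytN'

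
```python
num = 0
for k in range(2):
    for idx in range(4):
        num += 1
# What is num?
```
Trace:
  num=0
  num=1, k=0, idx=0
  num=2, k=0, idx=1
  num=3, k=0, idx=2
  num=4, k=0, idx=3
  num=5, k=1, idx=0
  num=6, k=1, idx=1
  num=7, k=1, idx=2
  num=8, k=1, idx=3

Final answer: 8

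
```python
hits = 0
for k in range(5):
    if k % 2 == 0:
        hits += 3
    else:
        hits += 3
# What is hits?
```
Trace:
  hits=0
  hits=3, k=0
  hits=6, k=1
  hits=9, k=2
  hits=12, k=3
  hits=15, k=4

Final answer: 15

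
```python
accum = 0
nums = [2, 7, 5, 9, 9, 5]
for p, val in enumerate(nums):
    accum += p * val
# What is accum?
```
Trace:
  accum=0
  accum=0, p=0, val=2
  accum=7, p=1, val=7
  accum=17, p=2, val=5
  accum=44, p=3, val=9
  accum=80, p=4, val=9
  accum=105, p=5, val=5

Final answer: 105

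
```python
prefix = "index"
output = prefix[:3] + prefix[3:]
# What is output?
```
Trace:
  prefix='index'
  prefix='index', output='index'

Final answer: 'index'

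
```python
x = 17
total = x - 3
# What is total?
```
Trace:
  x=17
  x=17, total=14

Final answer: 14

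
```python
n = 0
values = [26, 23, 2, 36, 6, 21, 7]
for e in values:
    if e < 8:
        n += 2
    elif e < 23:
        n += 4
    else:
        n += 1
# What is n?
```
Trace:
  n=0
  n=1, e=26
  n=2, e=23
  n=4, e=2
  n=5, e=36
  n=7, e=6
  n=11, e=21
  n=13, e=7

Final answer: 13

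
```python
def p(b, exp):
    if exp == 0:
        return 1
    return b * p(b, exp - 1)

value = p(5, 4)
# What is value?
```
Call trace:
p(b=5, exp=4)
  p(b=5, exp=3)
    p(b=5, exp=2)
      p(b=5, exp=1)
        p(b=5, exp=0)
        -> return 1
      -> return 5
    -> return 25
  -> return 125
-> return 625

Final answer: 625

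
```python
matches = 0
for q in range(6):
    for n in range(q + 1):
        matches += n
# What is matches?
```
Trace:
  matches=0
  matches=0, q=0, n=0
  matches=0, q=1, n=0
  matches=1, q=1, n=1
  matches=1, q=2, n=0
  matches=2, q=2, n=1
  matches=4, q=2, n=2
  matches=4, q=3, n=0
  matches=5, q=3, n=1
  matches=7, q=3, n=2
  matches=10, q=3, n=3
  matches=10, q=4, n=0
  matches=11, q=4, n=1
  matches=13, q=4, n=2
  matches=16, q=4, n=3
  matches=20, q=4, n=4
  matches=20, q=5, n=0
  matches=21, q=5, n=1
  matches=23, q=5, n=2
  matches=26, q=5, n=3
  matches=30, q=5, n=4
  matches=35, q=5, n=5

Final answer: 35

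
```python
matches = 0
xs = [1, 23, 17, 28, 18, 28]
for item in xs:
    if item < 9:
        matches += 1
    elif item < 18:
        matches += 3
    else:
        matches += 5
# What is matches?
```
Trace:
  matches=0
  matches=1, item=1
  matches=6, item=23
  matches=9, item=17
  matches=14, item=28
  matches=19, item=18
  matches=24, item=28

Final answer: 24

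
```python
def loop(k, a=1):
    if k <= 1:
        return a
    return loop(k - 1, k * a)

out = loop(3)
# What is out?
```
Call trace:
loop(k=3, a=1)
  loop(k=2, a=3)
    loop(k=1, a=6)
    -> return 6
  -> return 6
-> return 6

Final answer: 6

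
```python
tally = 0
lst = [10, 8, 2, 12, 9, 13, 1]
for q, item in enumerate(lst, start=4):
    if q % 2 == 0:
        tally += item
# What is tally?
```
Trace:
  tally=0
  tally=10, q=4, item=10
  tally=10, q=5, item=8
  tally=12, q=6, item=2
  tally=12, q=7, item=12
  tally=21, q=8, item=9
  tally=21, q=9, item=13
  tally=22, q=10, item=1

Final answer: 22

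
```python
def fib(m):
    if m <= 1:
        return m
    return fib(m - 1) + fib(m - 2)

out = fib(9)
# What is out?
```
Call trace (a repeated sub-call is expanded the first time; later identical calls just restate its return value):
fib(m=9)
  fib(m=8)
    fib(m=7)
      fib(m=6)
        fib(m=5)
          fib(m=4)
            fib(m=3)
              fib(m=2)
                fib(m=1)
                -> return 1
                fib(m=0)
                -> return 0
              -> return 1
              fib(m=1)
              -> return 1
            -> return 2
            fib(m=2) -> return 1  (same call as traced above)
          -> return 3
          fib(m=3) -> return 2  (same call as traced above)
        -> return 5
        fib(m=4) -> return 3  (same call as traced above)
      -> return 8
      fib(m=5) -> return 5  (same call as traced above)
    -> return 13
    fib(m=6) -> return 8  (same call as traced above)
  -> return 21
  fib(m=7) -> return 13  (same call as traced above)
-> return 34

Final answer: 34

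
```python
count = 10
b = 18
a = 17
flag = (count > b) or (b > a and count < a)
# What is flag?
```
Trace:
  count=10
  count=10, b=18
  count=10, b=18, a=17
  count=10, b=18, a=17, flag=True

Final answer: True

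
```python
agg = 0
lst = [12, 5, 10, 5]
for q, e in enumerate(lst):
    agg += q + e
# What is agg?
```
Trace:
  agg=0
  agg=12, q=0, e=12
  agg=18, q=1, e=5
  agg=30, q=2, e=10
  agg=38, q=3, e=5

Final answer: 38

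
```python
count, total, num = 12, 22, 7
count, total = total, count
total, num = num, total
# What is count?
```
Trace:
  count=12, total=22, num=7
  count=22, total=12, num=7
  count=22, total=7, num=12

Final answer: 22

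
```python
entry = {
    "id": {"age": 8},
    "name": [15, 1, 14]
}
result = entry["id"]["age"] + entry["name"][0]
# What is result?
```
Trace:
  entry={'id': {'age': 8}, 'name': [15, 1, 14]}
  entry={'id': {'age': 8}, 'name': [15, 1, 14]}, result=23

Final answer: 23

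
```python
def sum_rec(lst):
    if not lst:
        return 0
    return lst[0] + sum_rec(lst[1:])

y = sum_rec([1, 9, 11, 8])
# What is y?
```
Call trace:
sum_rec(lst=[1, 9, 11, 8])
  sum_rec(lst=[9, 11, 8])
    sum_rec(lst=[11, 8])
      sum_rec(lst=[8])
        sum_rec(lst=[])
        -> return 0
      -> return 8
    -> return 19
  -> return 28
-> return 29

Final answer: 29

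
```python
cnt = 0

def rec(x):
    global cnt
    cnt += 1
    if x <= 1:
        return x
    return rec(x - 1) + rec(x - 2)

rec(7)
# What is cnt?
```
Call trace (a repeated sub-call is expanded the first time; later identical calls just restate its return value):
rec(x=7)
  rec(x=6)
    rec(x=5)
      rec(x=4)
        rec(x=3)
          rec(x=2)
            rec(x=1)
            -> return 1
            rec(x=0)
            -> return 0
          -> return 1
          rec(x=1)
          -> return 1
        -> return 2
        rec(x=2) -> return 1  (same call as traced above)
      -> return 3
      rec(x=3) -> return 2  (same call as traced above)
    -> return 5
    rec(x=4) -> return 3  (same call as traced above)
  -> return 8
  rec(x=5) -> return 5  (same call as traced above)
-> return 13

cnt is incremented once per call, so count the calls in each subtree. Let C(x) = number of calls made by rec(x).
C(0) = C(1) = 1 (base case, no recursion); C(x) = 1 + C(x - 1) + C(x - 2) otherwise.
C(2) = 1 + C(1) + C(0) = 1 + 1 + 1 = 3
C(3) = 1 + C(2) + C(1) = 1 + 3 + 1 = 5
C(4) = 1 + C(3) + C(2) = 1 + 5 + 3 = 9
C(5) = 1 + C(4) + C(3) = 1 + 9 + 5 = 15
C(6) = 1 + C(5) + C(4) = 1 + 15 + 9 = 25
C(7) = 1 + C(6) + C(5) = 1 + 25 + 15 = 41
cnt = C(7) = 41

Final answer: 41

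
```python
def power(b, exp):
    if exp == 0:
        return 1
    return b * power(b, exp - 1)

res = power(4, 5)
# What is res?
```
Call trace:
power(b=4, exp=5)
  power(b=4, exp=4)
    power(b=4, exp=3)
      power(b=4, exp=2)
        power(b=4, exp=1)
          power(b=4, exp=0)
          -> return 1
        -> return 4
      -> return 16
    -> return 64
  -> return 256
-> return 1024

Final answer: 1024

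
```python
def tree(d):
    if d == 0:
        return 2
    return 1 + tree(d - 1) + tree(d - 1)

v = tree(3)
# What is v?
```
Call trace (a repeated sub-call is expanded the first time; later identical calls just restate its return value):
tree(d=3)
  tree(d=2)
    tree(d=1)
      tree(d=0)
      -> return 2
      tree(d=0)
      -> return 2
    -> return 5
    tree(d=1) -> return 5  (same call as traced above)
  -> return 11
  tree(d=2) -> return 11  (same call as traced above)
-> return 23

Final answer: 23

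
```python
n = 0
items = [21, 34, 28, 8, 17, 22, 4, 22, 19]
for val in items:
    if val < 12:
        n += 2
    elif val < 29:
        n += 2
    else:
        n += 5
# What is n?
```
Trace:
  n=0
  n=2, val=21
  n=7, val=34
  n=9, val=28
  n=11, val=8
  n=13, val=17
  n=15, val=22
  n=17, val=4
  n=19, val=22
  n=21, val=19

Final answer: 21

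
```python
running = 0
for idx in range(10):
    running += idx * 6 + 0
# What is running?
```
Trace:
  running=0
  running=0, idx=0
  running=6, idx=1
  running=18, idx=2
  running=36, idx=3
  running=60, idx=4
  running=90, idx=5
  running=126, idx=6
  running=168, idx=7
  running=216, idx=8
  running=270, idx=9

Final answer: 270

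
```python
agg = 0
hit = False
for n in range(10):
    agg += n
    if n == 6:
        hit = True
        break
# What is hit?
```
Trace:
  agg=0
  agg=0, hit=False
  agg=0, hit=False, n=0
  agg=1, hit=False, n=1
  agg=3, hit=False, n=2
  agg=6, hit=False, n=3
  agg=10, hit=False, n=4
  agg=15, hit=False, n=5
  agg=21, hit=True, n=6

Final answer: True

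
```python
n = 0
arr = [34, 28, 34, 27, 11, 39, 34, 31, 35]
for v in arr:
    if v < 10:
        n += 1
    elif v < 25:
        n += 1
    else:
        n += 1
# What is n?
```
Trace:
  n=0
  n=1, v=34
  n=2, v=28
  n=3, v=34
  n=4, v=27
  n=5, v=11
  n=6, v=39
  n=7, v=34
  n=8, v=31
  n=9, v=35

Final answer: 9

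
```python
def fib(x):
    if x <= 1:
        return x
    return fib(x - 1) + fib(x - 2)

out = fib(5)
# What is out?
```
Call trace (a repeated sub-call is expanded the first time; later identical calls just restate its return value):
fib(x=5)
  fib(x=4)
    fib(x=3)
      fib(x=2)
        fib(x=1)
        -> return 1
        fib(x=0)
        -> return 0
      -> return 1
      fib(x=1)
      -> return 1
    -> return 2
    fib(x=2) -> return 1  (same call as traced above)
  -> return 3
  fib(x=3) -> return 2  (same call as traced above)
-> return 5

Final answer: 5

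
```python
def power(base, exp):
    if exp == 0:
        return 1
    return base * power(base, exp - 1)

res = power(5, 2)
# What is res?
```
Call trace:
power(base=5, exp=2)
  power(base=5, exp=1)
    power(base=5, exp=0)
    -> return 1
  -> return 5
-> return 25

Final answer: 25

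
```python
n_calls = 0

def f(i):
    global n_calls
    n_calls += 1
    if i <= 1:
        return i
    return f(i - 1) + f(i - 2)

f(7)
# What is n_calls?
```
Call trace (a repeated sub-call is expanded the first time; later identical calls just restate its return value):
f(i=7)
  f(i=6)
    f(i=5)
      f(i=4)
        f(i=3)
          f(i=2)
            f(i=1)
            -> return 1
            f(i=0)
            -> return 0
          -> return 1
          f(i=1)
          -> return 1
        -> return 2
        f(i=2) -> return 1  (same call as traced above)
      -> return 3
      f(i=3) -> return 2  (same call as traced above)
    -> return 5
    f(i=4) -> return 3  (same call as traced above)
  -> return 8
  f(i=5) -> return 5  (same call as traced above)
-> return 13

n_calls is incremented once per call, so count the calls in each subtree. Let C(i) = number of calls made by f(i).
C(0) = C(1) = 1 (base case, no recursion); C(i) = 1 + C(i - 1) + C(i - 2) otherwise.
C(2) = 1 + C(1) + C(0) = 1 + 1 + 1 = 3
C(3) = 1 + C(2) + C(1) = 1 + 3 + 1 = 5
C(4) = 1 + C(3) + C(2) = 1 + 5 + 3 = 9
C(5) = 1 + C(4) + C(3) = 1 + 9 + 5 = 15
C(6) = 1 + C(5) + C(4) = 1 + 15 + 9 = 25
C(7) = 1 + C(6) + C(5) = 1 + 25 + 15 = 41
n_calls = C(7) = 41

Final answer: 41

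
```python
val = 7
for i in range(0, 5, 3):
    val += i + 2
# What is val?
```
Trace:
  val=7
  val=9, i=0
  val=14, i=3

Final answer: 14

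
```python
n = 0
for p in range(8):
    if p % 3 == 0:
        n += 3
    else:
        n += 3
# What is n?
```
Trace:
  n=0
  n=3, p=0
  n=6, p=1
  n=9, p=2
  n=12, p=3
  n=15, p=4
  n=18, p=5
  n=21, p=6
  n=24, p=7

Final answer: 24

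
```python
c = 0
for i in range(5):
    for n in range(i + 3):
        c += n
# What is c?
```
Trace:
  c=0
  c=0, i=0, n=0
  c=1, i=0, n=1
  c=3, i=0, n=2
  c=3, i=1, n=0
  c=4, i=1, n=1
  c=6, i=1, n=2
  c=9, i=1, n=3
  c=9, i=2, n=0
  c=10, i=2, n=1
  c=12, i=2, n=2
  c=15, i=2, n=3
  c=19, i=2, n=4
  c=19, i=3, n=0
  c=20, i=3, n=1
  c=22, i=3, n=2
  c=25, i=3, n=3
  c=29, i=3, n=4
  c=34, i=3, n=5
  c=34, i=4, n=0
  c=35, i=4, n=1
  c=37, i=4, n=2
  c=40, i=4, n=3
  c=44, i=4, n=4
  c=49, i=4, n=5
  c=55, i=4, n=6

Final answer: 55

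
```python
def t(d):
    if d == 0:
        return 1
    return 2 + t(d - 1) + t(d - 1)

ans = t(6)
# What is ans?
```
Call trace (a repeated sub-call is expanded the first time; later identical calls just restate its return value):
t(d=6)
  t(d=5)
    t(d=4)
      t(d=3)
        t(d=2)
          t(d=1)
            t(d=0)
            -> return 1
            t(d=0)
            -> return 1
          -> return 4
          t(d=1) -> return 4  (same call as traced above)
        -> return 10
        t(d=2) -> return 10  (same call as traced above)
      -> return 22
      t(d=3) -> return 22  (same call as traced above)
    -> return 46
    t(d=4) -> return 46  (same call as traced above)
  -> return 94
  t(d=5) -> return 94  (same call as traced above)
-> return 190

Final answer: 190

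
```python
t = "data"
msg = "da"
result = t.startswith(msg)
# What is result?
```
Trace:
  t='data'
  t='data', msg='da'
  t='data', msg='da', result=True

Final answer: True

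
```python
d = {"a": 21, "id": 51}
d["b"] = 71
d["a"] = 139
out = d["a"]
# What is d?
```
Trace:
  d={'a': 21, 'id': 51}
  d={'a': 21, 'id': 51, 'b': 71}
  d={'a': 139, 'id': 51, 'b': 71}
  d={'a': 139, 'id': 51, 'b': 71}, out=139

Final answer: {'a': 139, 'id': 51, 'b': 71}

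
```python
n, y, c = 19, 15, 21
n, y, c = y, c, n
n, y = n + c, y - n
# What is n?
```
Trace:
  n=19, y=15, c=21
  n=15, y=21, c=19
  n=34, y=6, c=19

Final answer: 34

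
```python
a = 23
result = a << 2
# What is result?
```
Trace:
  a=23
  a=23, result=92

Final answer: 92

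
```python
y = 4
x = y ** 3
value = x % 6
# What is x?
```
Trace:
  y=4
  y=4, x=64
  y=4, x=64, value=4

Final answer: 64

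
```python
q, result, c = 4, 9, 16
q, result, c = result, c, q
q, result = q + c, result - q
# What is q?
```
Trace:
  q=4, result=9, c=16
  q=9, result=16, c=4
  q=13, result=7, c=4

Final answer: 13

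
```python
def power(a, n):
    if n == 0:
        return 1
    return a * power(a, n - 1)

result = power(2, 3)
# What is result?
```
Call trace:
power(a=2, n=3)
  power(a=2, n=2)
    power(a=2, n=1)
      power(a=2, n=0)
      -> return 1
    -> return 2
  -> return 4
-> return 8

Final answer: 8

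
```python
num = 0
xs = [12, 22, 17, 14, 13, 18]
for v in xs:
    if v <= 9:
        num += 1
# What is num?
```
Trace:
  num=0
  num=0, v=12
  num=0, v=22
  num=0, v=17
  num=0, v=14
  num=0, v=13
  num=0, v=18

Final answer: 0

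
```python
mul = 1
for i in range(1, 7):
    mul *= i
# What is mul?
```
Trace:
  mul=1
  mul=1, i=1
  mul=2, i=2
  mul=6, i=3
  mul=24, i=4
  mul=120, i=5
  mul=720, i=6

Final answer: 720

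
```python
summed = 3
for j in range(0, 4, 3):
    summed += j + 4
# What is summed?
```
Trace:
  summed=3
  summed=7, j=0
  summed=14, j=3

Final answer: 14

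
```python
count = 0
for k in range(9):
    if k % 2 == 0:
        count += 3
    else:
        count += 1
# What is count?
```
Trace:
  count=0
  count=3, k=0
  count=4, k=1
  count=7, k=2
  count=8, k=3
  count=11, k=4
  count=12, k=5
  count=15, k=6
  count=16, k=7
  count=19, k=8

Final answer: 19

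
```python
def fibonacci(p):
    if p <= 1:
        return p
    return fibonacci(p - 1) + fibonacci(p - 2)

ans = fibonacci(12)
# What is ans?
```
Call trace (a repeated sub-call is expanded the first time; later identical calls just restate its return value):
fibonacci(p=12)
  fibonacci(p=11)
    fibonacci(p=10)
      fibonacci(p=9)
        fibonacci(p=8)
          fibonacci(p=7)
            fibonacci(p=6)
              fibonacci(p=5)
                fibonacci(p=4)
                  fibonacci(p=3)
                    fibonacci(p=2)
                      fibonacci(p=1)
                      -> return 1
                      fibonacci(p=0)
                      -> return 0
                    -> return 1
                    fibonacci(p=1)
                    -> return 1
                  -> return 2
                  fibonacci(p=2) -> return 1  (same call as traced above)
                -> return 3
                fibonacci(p=3) -> return 2  (same call as traced above)
              -> return 5
              fibonacci(p=4) -> return 3  (same call as traced above)
            -> return 8
            fibonacci(p=5) -> return 5  (same call as traced above)
          -> return 13
          fibonacci(p=6) -> return 8  (same call as traced above)
        -> return 21
        fibonacci(p=7) -> return 13  (same call as traced above)
      -> return 34
      fibonacci(p=8) -> return 21  (same call as traced above)
    -> return 55
    fibonacci(p=9) -> return 34  (same call as traced above)
  -> return 89
  fibonacci(p=10) -> return 55  (same call as traced above)
-> return 144

Final answer: 144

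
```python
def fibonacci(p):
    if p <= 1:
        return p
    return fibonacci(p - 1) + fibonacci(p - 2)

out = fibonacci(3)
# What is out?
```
Call trace:
fibonacci(p=3)
  fibonacci(p=2)
    fibonacci(p=1)
    -> return 1
    fibonacci(p=0)
    -> return 0
  -> return 1
  fibonacci(p=1)
  -> return 1
-> return 2

Final answer: 2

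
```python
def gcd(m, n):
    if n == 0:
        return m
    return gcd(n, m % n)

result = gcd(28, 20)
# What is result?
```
Call trace:
gcd(m=28, n=20)
  gcd(m=20, n=8)
    gcd(m=8, n=4)
      gcd(m=4, n=0)
      -> return 4
    -> return 4
  -> return 4
-> return 4

Final answer: 4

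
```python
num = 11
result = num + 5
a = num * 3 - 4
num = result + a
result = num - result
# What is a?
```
Trace:
  num=11
  num=11, result=16
  num=11, result=16, a=29
  num=45, result=16, a=29
  num=45, result=29, a=29

Final answer: 29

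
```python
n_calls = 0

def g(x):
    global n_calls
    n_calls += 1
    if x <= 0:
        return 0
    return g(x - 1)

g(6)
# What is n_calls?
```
Call trace:
g(x=6)
  g(x=5)
    g(x=4)
      g(x=3)
        g(x=2)
          g(x=1)
            g(x=0)
            -> return 0
          -> return 0
        -> return 0
      -> return 0
    -> return 0
  -> return 0
-> return 0

n_calls is incremented once per call. g is entered once for each x = 6, 5, 4, 3, 2, 1, 0 (the x <= 0 call returns without recursing), i.e. 6 + 1 calls.
n_calls = 7

Final answer: 7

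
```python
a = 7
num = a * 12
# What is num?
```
Trace:
  a=7
  a=7, num=84

Final answer: 84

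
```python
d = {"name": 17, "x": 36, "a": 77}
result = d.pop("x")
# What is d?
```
Trace:
  d={'name': 17, 'x': 36, 'a': 77}
  d={'name': 17, 'a': 77}, result=36

Final answer: {'name': 17, 'a': 77}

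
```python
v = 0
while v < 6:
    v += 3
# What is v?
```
Trace:
  v=0
  v=3
  v=6

Final answer: 6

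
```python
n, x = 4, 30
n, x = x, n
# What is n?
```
Trace:
  n=4, x=30
  n=30, x=4

Final answer: 30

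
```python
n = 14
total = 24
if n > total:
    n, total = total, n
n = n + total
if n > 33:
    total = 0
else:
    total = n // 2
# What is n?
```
Trace:
  n=14
  n=14, total=24
  n=14, total=24
  n=38, total=24
  n=38, total=0

Final answer: 38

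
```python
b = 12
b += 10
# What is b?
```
Trace:
  b=12
  b=22

Final answer: 22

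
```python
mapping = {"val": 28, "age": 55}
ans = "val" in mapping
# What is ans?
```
Trace:
  mapping={'val': 28, 'age': 55}
  mapping={'val': 28, 'age': 55}, ans=True

Final answer: True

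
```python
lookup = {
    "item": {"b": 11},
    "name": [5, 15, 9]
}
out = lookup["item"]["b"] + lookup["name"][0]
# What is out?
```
Trace:
  lookup={'item': {'b': 11}, 'name': [5, 15, 9]}
  lookup={'item': {'b': 11}, 'name': [5, 15, 9]}, out=16

Final answer: 16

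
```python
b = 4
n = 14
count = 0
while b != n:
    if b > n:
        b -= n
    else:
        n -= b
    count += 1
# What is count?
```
Trace:
  b=4
  b=4, n=14
  b=4, n=14, count=0
  b=4, n=10, count=1
  b=4, n=6, count=2
  b=4, n=2, count=3
  b=2, n=2, count=4

Final answer: 4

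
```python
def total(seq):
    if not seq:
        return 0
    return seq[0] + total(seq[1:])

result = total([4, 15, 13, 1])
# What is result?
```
Call trace:
total(seq=[4, 15, 13, 1])
  total(seq=[15, 13, 1])
    total(seq=[13, 1])
      total(seq=[1])
        total(seq=[])
        -> return 0
      -> return 1
    -> return 14
  -> return 29
-> return 33

Final answer: 33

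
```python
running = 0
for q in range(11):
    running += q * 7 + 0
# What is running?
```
Trace:
  running=0
  running=0, q=0
  running=7, q=1
  running=21, q=2
  running=42, q=3
  running=70, q=4
  running=105, q=5
  running=147, q=6
  running=196, q=7
  running=252, q=8
  running=315, q=9
  running=385, q=10

Final answer: 385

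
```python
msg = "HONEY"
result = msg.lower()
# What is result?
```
Trace:
  msg='HONEY'
  msg='HONEY', result='honey'

Final answer: 'honey'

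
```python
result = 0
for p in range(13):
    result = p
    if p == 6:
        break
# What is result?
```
Trace:
  result=0
  result=0, p=0
  result=1, p=1
  result=2, p=2
  result=3, p=3
  result=4, p=4
  result=5, p=5
  result=6, p=6

Final answer: 6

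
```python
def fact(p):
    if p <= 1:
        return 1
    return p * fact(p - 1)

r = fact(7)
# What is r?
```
Call trace:
fact(p=7)
  fact(p=6)
    fact(p=5)
      fact(p=4)
        fact(p=3)
          fact(p=2)
            fact(p=1)
            -> return 1
          -> return 2
        -> return 6
      -> return 24
    -> return 120
  -> return 720
-> return 5040

Final answer: 5040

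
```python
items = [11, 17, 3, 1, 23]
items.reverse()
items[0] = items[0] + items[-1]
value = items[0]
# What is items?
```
Trace:
  items=[11, 17, 3, 1, 23]
  items=[23, 1, 3, 17, 11]
  items=[34, 1, 3, 17, 11]
  items=[34, 1, 3, 17, 11], value=34

Final answer: [34, 1, 3, 17, 11]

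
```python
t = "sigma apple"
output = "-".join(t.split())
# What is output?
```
Trace:
  t='sigma apple'
  t='sigma apple', output='sigma-apple'

Final answer: 'sigma-apple'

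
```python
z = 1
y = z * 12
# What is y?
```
Trace:
  z=1
  z=1, y=12

Final answer: 12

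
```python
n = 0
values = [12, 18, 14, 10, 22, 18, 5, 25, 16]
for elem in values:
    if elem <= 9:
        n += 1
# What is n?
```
Trace:
  n=0
  n=0, elem=12
  n=0, elem=18
  n=0, elem=14
  n=0, elem=10
  n=0, elem=22
  n=0, elem=18
  n=1, elem=5
  n=1, elem=25
  n=1, elem=16

Final answer: 1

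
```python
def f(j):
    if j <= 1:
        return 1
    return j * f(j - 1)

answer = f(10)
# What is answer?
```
Call trace:
f(j=10)
  f(j=9)
    f(j=8)
      f(j=7)
        f(j=6)
          f(j=5)
            f(j=4)
              f(j=3)
                f(j=2)
                  f(j=1)
                  -> return 1
                -> return 2
              -> return 6
            -> return 24
          -> return 120
        -> return 720
      -> return 5040
    -> return 40320
  -> return 362880
-> return 3628800

Final answer: 3628800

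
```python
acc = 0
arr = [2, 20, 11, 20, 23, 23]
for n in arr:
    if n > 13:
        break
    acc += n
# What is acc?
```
Trace:
  acc=0
  acc=2, n=2
  acc=2, n=20

Final answer: 2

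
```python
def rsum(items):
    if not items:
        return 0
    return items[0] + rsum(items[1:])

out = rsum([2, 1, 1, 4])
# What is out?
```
Call trace:
rsum(items=[2, 1, 1, 4])
  rsum(items=[1, 1, 4])
    rsum(items=[1, 4])
      rsum(items=[4])
        rsum(items=[])
        -> return 0
      -> return 4
    -> return 5
  -> return 6
-> return 8

Final answer: 8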